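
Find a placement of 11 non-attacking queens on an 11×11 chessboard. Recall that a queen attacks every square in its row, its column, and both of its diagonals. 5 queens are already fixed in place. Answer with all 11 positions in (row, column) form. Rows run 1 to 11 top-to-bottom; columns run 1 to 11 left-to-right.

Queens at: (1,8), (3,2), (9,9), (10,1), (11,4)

(1,8) (2,6) (3,2) (4,10) (5,7) (6,11) (7,3) (8,5) (9,9) (10,1) (11,4)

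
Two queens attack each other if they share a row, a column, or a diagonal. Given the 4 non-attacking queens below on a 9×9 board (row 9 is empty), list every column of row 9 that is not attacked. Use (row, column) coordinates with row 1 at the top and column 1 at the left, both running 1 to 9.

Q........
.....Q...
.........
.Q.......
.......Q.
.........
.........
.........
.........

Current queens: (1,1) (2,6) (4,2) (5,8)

columns 3, 5

(1,1) attacks row 9 at column 1 and diagonals 9.
(2,6) attacks row 9 at column 6.
(4,2) attacks row 9 at column 2 and diagonals 7.
(5,8) attacks row 9 at column 8 and diagonals 4.
Attacked columns: {1, 2, 4, 6, 7, 8, 9}. Safe: {3, 5}.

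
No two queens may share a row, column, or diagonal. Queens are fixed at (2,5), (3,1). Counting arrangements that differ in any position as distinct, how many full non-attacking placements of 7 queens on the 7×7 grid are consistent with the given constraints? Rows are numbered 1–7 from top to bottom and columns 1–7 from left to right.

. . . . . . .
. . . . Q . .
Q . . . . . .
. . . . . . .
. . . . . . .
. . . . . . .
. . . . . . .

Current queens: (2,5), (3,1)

1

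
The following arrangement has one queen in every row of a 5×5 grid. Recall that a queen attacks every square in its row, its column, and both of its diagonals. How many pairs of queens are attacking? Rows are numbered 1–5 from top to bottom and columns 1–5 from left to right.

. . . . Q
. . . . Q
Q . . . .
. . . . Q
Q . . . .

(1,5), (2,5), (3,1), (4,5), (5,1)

5

Same column: (1,5)–(2,5) (column 5); (1,5)–(4,5) (column 5); (2,5)–(4,5) (column 5); (3,1)–(5,1) (column 1).
Same diagonal: (1,5)–(5,1) (|1−5| = |5−1| = 4).
Total attacking pairs: 5.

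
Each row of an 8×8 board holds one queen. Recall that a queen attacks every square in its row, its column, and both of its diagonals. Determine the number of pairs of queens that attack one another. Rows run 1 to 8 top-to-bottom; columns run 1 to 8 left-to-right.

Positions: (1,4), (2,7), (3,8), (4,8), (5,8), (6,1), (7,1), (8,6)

6

Same column: (3,8)–(4,8) (column 8); (3,8)–(5,8) (column 8); (4,8)–(5,8) (column 8); (6,1)–(7,1) (column 1).
Same diagonal: (1,4)–(5,8) (|1−5| = |4−8| = 4); (2,7)–(3,8) (|2−3| = |7−8| = 1).
Total attacking pairs: 6.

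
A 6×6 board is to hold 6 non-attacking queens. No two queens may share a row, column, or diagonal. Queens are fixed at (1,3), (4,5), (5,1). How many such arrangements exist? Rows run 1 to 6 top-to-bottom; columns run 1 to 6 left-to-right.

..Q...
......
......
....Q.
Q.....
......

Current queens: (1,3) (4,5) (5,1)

1

Branch on row 2: col 6 → 1.
Sum: 1 = 1.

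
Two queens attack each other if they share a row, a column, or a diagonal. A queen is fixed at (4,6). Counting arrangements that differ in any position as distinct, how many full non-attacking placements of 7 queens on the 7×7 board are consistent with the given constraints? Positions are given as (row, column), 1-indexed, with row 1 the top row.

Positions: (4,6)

6

Branch on row 1: col 1 → 1; col 2 → 0; col 4 → 2; col 5 → 2; col 7 → 1.
Sum: 1 + 0 + 2 + 2 + 1 = 6.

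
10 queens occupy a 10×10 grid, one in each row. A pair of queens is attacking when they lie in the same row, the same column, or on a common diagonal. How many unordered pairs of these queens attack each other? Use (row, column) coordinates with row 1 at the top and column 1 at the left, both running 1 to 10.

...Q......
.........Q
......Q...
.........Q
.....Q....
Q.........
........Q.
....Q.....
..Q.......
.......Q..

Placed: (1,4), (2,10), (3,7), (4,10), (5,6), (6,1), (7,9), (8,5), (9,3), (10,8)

2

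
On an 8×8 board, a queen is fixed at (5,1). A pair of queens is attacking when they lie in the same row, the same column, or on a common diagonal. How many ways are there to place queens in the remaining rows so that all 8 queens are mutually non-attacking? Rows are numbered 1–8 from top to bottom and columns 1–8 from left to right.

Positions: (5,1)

Branch on row 1: col 2 → 3; col 3 → 4; col 4 → 5; col 6 → 4; col 7 → 1; col 8 → 1.
Sum: 3 + 4 + 5 + 4 + 1 + 1 = 18.

18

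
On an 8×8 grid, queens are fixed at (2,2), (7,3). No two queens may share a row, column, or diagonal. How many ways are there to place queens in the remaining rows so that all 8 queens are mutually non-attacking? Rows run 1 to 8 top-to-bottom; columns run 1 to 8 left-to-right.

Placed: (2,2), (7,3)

Branch on row 1: col 4 → 2; col 5 → 1; col 6 → 0; col 7 → 1; col 8 → 1.
Sum: 2 + 1 + 0 + 1 + 1 = 5.

5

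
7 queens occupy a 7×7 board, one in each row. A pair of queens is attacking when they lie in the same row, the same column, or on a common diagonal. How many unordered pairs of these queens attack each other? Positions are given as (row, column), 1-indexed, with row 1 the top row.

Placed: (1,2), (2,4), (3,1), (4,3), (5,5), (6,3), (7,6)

Same column: (4,3)–(6,3) (column 3).
Same diagonal: (4,3)–(7,6) (|4−7| = |3−6| = 3).
Total attacking pairs: 2.

2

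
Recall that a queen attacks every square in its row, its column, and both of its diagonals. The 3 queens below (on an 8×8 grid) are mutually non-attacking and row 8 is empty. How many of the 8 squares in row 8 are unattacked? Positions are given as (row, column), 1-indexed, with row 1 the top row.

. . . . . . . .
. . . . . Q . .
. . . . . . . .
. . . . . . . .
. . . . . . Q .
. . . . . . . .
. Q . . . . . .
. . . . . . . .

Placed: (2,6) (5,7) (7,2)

2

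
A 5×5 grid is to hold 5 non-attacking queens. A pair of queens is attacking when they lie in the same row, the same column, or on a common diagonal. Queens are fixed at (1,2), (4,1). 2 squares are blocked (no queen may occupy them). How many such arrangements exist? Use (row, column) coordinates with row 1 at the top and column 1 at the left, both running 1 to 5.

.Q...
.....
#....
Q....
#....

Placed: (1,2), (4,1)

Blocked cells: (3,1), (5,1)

Branch on row 2: col 4 → 0; col 5 → 1.
Sum: 0 + 1 = 1.

1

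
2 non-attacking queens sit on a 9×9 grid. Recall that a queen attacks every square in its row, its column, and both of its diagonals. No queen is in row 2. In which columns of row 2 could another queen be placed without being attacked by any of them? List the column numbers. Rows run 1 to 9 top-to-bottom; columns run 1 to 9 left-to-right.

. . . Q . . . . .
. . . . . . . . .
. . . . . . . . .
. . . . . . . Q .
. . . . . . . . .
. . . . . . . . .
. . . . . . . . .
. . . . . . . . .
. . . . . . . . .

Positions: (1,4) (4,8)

columns 1, 2, 7, 9

(1,4) attacks row 2 at column 4 and diagonals 3, 5.
(4,8) attacks row 2 at column 8 and diagonals 6.
Attacked columns: {3, 4, 5, 6, 8}. Safe: {1, 2, 7, 9}.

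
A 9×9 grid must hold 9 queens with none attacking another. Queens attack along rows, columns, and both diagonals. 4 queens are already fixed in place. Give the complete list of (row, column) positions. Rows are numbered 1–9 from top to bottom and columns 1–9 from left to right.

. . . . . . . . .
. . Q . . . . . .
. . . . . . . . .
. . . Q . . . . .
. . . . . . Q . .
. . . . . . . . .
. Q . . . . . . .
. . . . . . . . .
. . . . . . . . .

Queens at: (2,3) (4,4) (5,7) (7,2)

Row 1: attacked by (2,3)→{2,3,4}; (4,4)→{1,4,7}; (5,7)→{3,7}; (7,2)→{2,8}. Safe: 5, 6, 9. Place at column 6.
Row 3: attacked by (1,6)→{4,6,8}; (2,3)→{2,3,4}; (4,4)→{3,4,5}; (5,7)→{5,7,9}; (7,2)→{2,6}. Safe: 1. Place at column 1.
Row 6: attacked by (1,6)→{1,6}; (2,3)→{3,7}; (3,1)→{1,4}; (4,4)→{2,4,6}; (5,7)→{6,7,8}; (7,2)→{1,2,3}. Safe: 5, 9. Place at column 9.
Row 8: attacked by (1,6)→{6}; (2,3)→{3,9}; (3,1)→{1,6}; (4,4)→{4,8}; (5,7)→{4,7}; (6,9)→{7,9}; (7,2)→{1,2,3}. Safe: 5. Place at column 5.
Row 9: attacked by (1,6)→{6}; (2,3)→{3}; (3,1)→{1,7}; (4,4)→{4,9}; (5,7)→{3,7}; (6,9)→{6,9}; (7,2)→{2,4}; (8,5)→{4,5,6}. Safe: 8. Place at column 8.
Columns [6, 3, 1, 4, 7, 9, 2, 5, 8], r−c [-5, -1, 2, 0, -2, -3, 5, 3, 1], r+c [7, 5, 4, 8, 12, 15, 9, 13, 17] are all distinct, so no two queens attack.

(1,6) (2,3) (3,1) (4,4) (5,7) (6,9) (7,2) (8,5) (9,8)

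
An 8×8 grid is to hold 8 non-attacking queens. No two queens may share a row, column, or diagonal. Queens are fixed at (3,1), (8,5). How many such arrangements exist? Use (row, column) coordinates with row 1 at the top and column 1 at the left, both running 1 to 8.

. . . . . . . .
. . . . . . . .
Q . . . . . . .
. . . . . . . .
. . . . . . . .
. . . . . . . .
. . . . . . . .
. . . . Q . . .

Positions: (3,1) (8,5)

Branch on row 1: col 2 → 1; col 4 → 1; col 6 → 1; col 7 → 0; col 8 → 1.
Sum: 1 + 1 + 1 + 0 + 1 = 4.

4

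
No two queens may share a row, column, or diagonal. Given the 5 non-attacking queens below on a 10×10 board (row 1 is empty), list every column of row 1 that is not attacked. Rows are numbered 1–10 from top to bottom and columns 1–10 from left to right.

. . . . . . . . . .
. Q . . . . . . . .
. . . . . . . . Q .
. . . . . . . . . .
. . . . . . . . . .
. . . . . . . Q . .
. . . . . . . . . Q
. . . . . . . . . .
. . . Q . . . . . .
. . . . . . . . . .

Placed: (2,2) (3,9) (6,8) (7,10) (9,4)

(2,2) attacks row 1 at column 2 and diagonals 1, 3.
(3,9) attacks row 1 at column 9 and diagonals 7.
(6,8) attacks row 1 at column 8 and diagonals 3.
(7,10) attacks row 1 at column 10 and diagonals 4.
(9,4) attacks row 1 at column 4.
Attacked columns: {1, 2, 3, 4, 7, 8, 9, 10}. Safe: {5, 6}.

columns 5, 6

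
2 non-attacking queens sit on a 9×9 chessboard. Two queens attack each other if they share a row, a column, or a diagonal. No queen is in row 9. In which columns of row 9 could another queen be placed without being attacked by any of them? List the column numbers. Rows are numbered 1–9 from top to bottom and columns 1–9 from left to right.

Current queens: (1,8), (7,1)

(1,8) attacks row 9 at column 8.
(7,1) attacks row 9 at column 1 and diagonals 3.
Attacked columns: {1, 3, 8}. Safe: {2, 4, 5, 6, 7, 9}.

columns 2, 4, 5, 6, 7, 9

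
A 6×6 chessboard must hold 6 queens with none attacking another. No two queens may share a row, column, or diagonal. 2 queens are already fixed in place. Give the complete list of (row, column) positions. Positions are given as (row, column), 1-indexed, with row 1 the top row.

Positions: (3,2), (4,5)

Row 1: attacked by (3,2)→{2,4}; (4,5)→{2,5}. Safe: 1, 3, 6. Place at column 3.
Row 2: attacked by (1,3)→{2,3,4}; (3,2)→{1,2,3}; (4,5)→{3,5}. Safe: 6. Place at column 6.
Row 5: attacked by (1,3)→{3}; (2,6)→{3,6}; (3,2)→{2,4}; (4,5)→{4,5,6}. Safe: 1. Place at column 1.
Row 6: attacked by (1,3)→{3}; (2,6)→{2,6}; (3,2)→{2,5}; (4,5)→{3,5}; (5,1)→{1,2}. Safe: 4. Place at column 4.
Columns [3, 6, 2, 5, 1, 4], r−c [-2, -4, 1, -1, 4, 2], r+c [4, 8, 5, 9, 6, 10] are all distinct, so no two queens attack.

(1,3) (2,6) (3,2) (4,5) (5,1) (6,4)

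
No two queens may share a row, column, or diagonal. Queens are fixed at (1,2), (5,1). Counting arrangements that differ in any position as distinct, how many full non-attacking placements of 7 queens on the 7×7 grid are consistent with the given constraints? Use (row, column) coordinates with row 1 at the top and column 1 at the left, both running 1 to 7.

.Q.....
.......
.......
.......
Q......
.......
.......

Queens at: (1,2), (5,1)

2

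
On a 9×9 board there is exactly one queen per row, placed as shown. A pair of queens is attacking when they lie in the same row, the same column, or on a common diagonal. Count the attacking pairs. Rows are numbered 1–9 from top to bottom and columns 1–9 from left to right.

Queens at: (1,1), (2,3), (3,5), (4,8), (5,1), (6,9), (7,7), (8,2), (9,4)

2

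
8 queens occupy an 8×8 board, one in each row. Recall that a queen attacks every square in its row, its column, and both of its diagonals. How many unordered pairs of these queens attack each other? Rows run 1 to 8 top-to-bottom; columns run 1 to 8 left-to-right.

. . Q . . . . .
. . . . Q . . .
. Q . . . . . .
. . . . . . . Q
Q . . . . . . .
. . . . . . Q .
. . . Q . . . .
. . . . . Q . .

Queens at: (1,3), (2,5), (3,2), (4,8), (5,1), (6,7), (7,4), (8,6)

All columns are distinct and no two queens satisfy |Δrow| = |Δcol|, so no pair attacks.

0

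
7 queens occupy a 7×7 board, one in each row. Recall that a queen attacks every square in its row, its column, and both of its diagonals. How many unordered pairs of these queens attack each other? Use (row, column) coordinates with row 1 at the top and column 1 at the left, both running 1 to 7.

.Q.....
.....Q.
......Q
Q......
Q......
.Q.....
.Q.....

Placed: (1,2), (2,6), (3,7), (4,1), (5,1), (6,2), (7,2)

7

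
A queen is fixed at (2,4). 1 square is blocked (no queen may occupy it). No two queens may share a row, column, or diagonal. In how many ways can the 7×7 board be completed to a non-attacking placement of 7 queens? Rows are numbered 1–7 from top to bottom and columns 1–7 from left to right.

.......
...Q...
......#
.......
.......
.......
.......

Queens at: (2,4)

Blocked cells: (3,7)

4

Branch on row 1: col 1 → 0; col 2 → 2; col 6 → 1; col 7 → 1.
Sum: 0 + 2 + 1 + 1 = 4.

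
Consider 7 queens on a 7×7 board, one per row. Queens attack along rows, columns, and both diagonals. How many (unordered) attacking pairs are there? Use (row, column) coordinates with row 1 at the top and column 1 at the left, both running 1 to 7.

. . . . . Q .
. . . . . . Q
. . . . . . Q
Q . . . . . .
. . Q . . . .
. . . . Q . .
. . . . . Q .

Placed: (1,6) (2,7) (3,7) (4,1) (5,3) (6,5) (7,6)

Same column: (1,6)–(7,6) (column 6); (2,7)–(3,7) (column 7).
Same diagonal: (1,6)–(2,7) (|1−2| = |6−7| = 1); (6,5)–(7,6) (|6−7| = |5−6| = 1).
Total attacking pairs: 4.

4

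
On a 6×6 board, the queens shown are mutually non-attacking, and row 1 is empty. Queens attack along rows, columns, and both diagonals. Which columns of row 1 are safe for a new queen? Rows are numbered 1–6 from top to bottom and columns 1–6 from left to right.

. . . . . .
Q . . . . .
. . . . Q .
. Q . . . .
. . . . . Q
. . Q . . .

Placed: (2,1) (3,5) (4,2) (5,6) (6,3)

(2,1) attacks row 1 at column 1 and diagonals 2.
(3,5) attacks row 1 at column 5 and diagonals 3.
(4,2) attacks row 1 at column 2 and diagonals 5.
(5,6) attacks row 1 at column 6 and diagonals 2.
(6,3) attacks row 1 at column 3.
Attacked columns: {1, 2, 3, 5, 6}. Safe: {4}.

columns 4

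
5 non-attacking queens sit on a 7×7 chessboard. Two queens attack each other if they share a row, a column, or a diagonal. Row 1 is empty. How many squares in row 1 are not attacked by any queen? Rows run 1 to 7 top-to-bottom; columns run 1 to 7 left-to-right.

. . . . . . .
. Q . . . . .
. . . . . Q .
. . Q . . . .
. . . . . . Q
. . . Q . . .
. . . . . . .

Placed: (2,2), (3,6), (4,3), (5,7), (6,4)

(2,2) attacks row 1 at column 2 and diagonals 1, 3.
(3,6) attacks row 1 at column 6 and diagonals 4.
(4,3) attacks row 1 at column 3 and diagonals 6.
(5,7) attacks row 1 at column 7 and diagonals 3.
(6,4) attacks row 1 at column 4.
Attacked columns: {1, 2, 3, 4, 6, 7}. Safe: {5}.

1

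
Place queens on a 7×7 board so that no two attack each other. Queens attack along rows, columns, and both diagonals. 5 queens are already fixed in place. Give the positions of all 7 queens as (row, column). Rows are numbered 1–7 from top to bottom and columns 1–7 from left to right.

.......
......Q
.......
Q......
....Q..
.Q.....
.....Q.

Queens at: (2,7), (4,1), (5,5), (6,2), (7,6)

(1,3) (2,7) (3,4) (4,1) (5,5) (6,2) (7,6)

Row 1: attacked by (2,7)→{6,7}; (4,1)→{1,4}; (5,5)→{1,5}; (6,2)→{2,7}; (7,6)→{6}. Safe: 3. Place at column 3.
Row 3: attacked by (1,3)→{1,3,5}; (2,7)→{6,7}; (4,1)→{1,2}; (5,5)→{3,5,7}; (6,2)→{2,5}; (7,6)→{2,6}. Safe: 4. Place at column 4.
Columns [3, 7, 4, 1, 5, 2, 6], r−c [-2, -5, -1, 3, 0, 4, 1], r+c [4, 9, 7, 5, 10, 8, 13] are all distinct, so no two queens attack.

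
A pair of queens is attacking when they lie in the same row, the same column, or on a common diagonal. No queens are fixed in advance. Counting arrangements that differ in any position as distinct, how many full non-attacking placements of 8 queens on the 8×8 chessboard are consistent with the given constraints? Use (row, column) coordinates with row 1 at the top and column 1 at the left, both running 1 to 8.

92

Branch on row 1: col 1 → 4; col 2 → 8; col 3 → 16; col 4 → 18; col 5 → 18; col 6 → 16; col 7 → 8; col 8 → 4.
Sum: 4 + 8 + 16 + 18 + 18 + 16 + 8 + 4 = 92.
(This is the classic 8-queens count.)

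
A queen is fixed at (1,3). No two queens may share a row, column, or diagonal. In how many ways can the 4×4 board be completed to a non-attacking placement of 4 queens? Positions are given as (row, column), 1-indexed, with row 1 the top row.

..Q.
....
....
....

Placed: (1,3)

Branch on row 2: col 1 → 1.
Sum: 1 = 1.

1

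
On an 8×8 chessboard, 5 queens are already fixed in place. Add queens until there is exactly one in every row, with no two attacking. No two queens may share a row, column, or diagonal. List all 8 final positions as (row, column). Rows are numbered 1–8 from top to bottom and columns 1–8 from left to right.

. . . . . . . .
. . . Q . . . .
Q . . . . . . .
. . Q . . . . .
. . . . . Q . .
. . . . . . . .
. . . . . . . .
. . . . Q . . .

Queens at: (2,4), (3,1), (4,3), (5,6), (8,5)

Row 1: attacked by (2,4)→{3,4,5}; (3,1)→{1,3}; (4,3)→{3,6}; (5,6)→{2,6}; (8,5)→{5}. Safe: 7, 8. Place at column 8.
Row 6: attacked by (1,8)→{3,8}; (2,4)→{4,8}; (3,1)→{1,4}; (4,3)→{1,3,5}; (5,6)→{5,6,7}; (8,5)→{3,5,7}. Safe: 2. Place at column 2.
Row 7: attacked by (1,8)→{2,8}; (2,4)→{4}; (3,1)→{1,5}; (4,3)→{3,6}; (5,6)→{4,6,8}; (6,2)→{1,2,3}; (8,5)→{4,5,6}. Safe: 7. Place at column 7.
Columns [8, 4, 1, 3, 6, 2, 7, 5], r−c [-7, -2, 2, 1, -1, 4, 0, 3], r+c [9, 6, 4, 7, 11, 8, 14, 13] are all distinct, so no two queens attack.

(1,8) (2,4) (3,1) (4,3) (5,6) (6,2) (7,7) (8,5)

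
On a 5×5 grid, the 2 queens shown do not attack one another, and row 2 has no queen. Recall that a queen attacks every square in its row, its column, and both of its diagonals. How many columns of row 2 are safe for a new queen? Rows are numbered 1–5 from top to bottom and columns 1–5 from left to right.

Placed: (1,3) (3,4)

1

(1,3) attacks row 2 at column 3 and diagonals 2, 4.
(3,4) attacks row 2 at column 4 and diagonals 3, 5.
Attacked columns: {2, 3, 4, 5}. Safe: {1}.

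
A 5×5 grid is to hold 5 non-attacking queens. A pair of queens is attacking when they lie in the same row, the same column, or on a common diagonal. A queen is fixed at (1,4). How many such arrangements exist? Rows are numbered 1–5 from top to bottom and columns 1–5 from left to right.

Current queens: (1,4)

2

Branch on row 2: col 1 → 1; col 2 → 1.
Sum: 1 + 1 = 2.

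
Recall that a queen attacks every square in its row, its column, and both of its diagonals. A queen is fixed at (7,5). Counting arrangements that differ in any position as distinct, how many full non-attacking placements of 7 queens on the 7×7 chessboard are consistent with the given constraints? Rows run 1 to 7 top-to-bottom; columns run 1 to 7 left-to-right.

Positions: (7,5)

6

Branch on row 1: col 1 → 1; col 2 → 1; col 3 → 2; col 4 → 1; col 6 → 0; col 7 → 1.
Sum: 1 + 1 + 2 + 1 + 0 + 1 = 6.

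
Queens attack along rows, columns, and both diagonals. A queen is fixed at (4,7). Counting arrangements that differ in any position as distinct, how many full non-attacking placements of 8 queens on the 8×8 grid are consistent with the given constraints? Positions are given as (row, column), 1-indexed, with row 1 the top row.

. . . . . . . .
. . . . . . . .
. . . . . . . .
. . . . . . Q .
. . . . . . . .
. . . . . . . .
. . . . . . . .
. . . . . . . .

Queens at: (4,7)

Branch on row 1: col 1 → 0; col 2 → 1; col 3 → 3; col 5 → 2; col 6 → 2; col 8 → 0.
Sum: 0 + 1 + 3 + 2 + 2 + 0 = 8.

8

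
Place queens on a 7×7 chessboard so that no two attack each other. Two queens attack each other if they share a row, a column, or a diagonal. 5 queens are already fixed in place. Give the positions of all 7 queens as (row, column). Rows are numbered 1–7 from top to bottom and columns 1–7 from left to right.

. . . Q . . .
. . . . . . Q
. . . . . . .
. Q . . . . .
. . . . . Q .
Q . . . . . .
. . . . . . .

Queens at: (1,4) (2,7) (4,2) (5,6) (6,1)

(1,4) (2,7) (3,5) (4,2) (5,6) (6,1) (7,3)

Row 3: attacked by (1,4)→{2,4,6}; (2,7)→{6,7}; (4,2)→{1,2,3}; (5,6)→{4,6}; (6,1)→{1,4}. Safe: 5. Place at column 5.
Row 7: attacked by (1,4)→{4}; (2,7)→{2,7}; (3,5)→{1,5}; (4,2)→{2,5}; (5,6)→{4,6}; (6,1)→{1,2}. Safe: 3. Place at column 3.
Columns [4, 7, 5, 2, 6, 1, 3], r−c [-3, -5, -2, 2, -1, 5, 4], r+c [5, 9, 8, 6, 11, 7, 10] are all distinct, so no two queens attack.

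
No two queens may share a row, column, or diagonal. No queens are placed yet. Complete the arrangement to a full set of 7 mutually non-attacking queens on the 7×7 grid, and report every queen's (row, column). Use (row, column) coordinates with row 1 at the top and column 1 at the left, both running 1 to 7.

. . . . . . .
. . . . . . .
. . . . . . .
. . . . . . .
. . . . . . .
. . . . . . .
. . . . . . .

(1,2) (2,7) (3,5) (4,3) (5,1) (6,6) (7,4)

Row 1: Safe: 1, 2, 3, 4, 5, 6, 7. Place at column 2.
Row 2: attacked by (1,2)→{1,2,3}. Safe: 4, 5, 6, 7. Place at column 7.
Row 3: attacked by (1,2)→{2,4}; (2,7)→{6,7}. Safe: 1, 3, 5. Place at column 5.
Row 4: attacked by (1,2)→{2,5}; (2,7)→{5,7}; (3,5)→{4,5,6}. Safe: 1, 3. Place at column 3.
Row 5: attacked by (1,2)→{2,6}; (2,7)→{4,7}; (3,5)→{3,5,7}; (4,3)→{2,3,4}. Safe: 1. Place at column 1.
Row 6: attacked by (1,2)→{2,7}; (2,7)→{3,7}; (3,5)→{2,5}; (4,3)→{1,3,5}; (5,1)→{1,2}. Safe: 4, 6. Place at column 6.
Row 7: attacked by (1,2)→{2}; (2,7)→{2,7}; (3,5)→{1,5}; (4,3)→{3,6}; (5,1)→{1,3}; (6,6)→{5,6,7}. Safe: 4. Place at column 4.
Columns [2, 7, 5, 3, 1, 6, 4], r−c [-1, -5, -2, 1, 4, 0, 3], r+c [3, 9, 8, 7, 6, 12, 11] are all distinct, so no two queens attack.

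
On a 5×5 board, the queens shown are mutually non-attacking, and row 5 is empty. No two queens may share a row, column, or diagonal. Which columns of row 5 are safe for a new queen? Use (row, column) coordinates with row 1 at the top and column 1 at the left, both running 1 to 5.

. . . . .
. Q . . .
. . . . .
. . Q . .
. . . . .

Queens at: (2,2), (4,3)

(2,2) attacks row 5 at column 2 and diagonals 5.
(4,3) attacks row 5 at column 3 and diagonals 2, 4.
Attacked columns: {2, 3, 4, 5}. Safe: {1}.

columns 1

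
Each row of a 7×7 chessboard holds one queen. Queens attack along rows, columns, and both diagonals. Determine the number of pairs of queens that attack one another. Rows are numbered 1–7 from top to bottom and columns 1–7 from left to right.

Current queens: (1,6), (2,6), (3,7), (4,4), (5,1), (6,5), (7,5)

Same column: (1,6)–(2,6) (column 6); (6,5)–(7,5) (column 5).
Same diagonal: (2,6)–(3,7) (|2−3| = |6−7| = 1); (2,6)–(4,4) (|2−4| = |6−4| = 2).
Total attacking pairs: 4.

4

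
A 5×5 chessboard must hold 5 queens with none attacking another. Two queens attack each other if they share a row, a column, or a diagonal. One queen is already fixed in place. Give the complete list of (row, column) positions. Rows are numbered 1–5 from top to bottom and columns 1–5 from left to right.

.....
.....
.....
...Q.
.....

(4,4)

Row 1: attacked by (4,4)→{1,4}. Safe: 2, 3, 5. Place at column 5.
Row 2: attacked by (1,5)→{4,5}; (4,4)→{2,4}. Safe: 1, 3. Place at column 3.
Row 3: attacked by (1,5)→{3,5}; (2,3)→{2,3,4}; (4,4)→{3,4,5}. Safe: 1. Place at column 1.
Row 5: attacked by (1,5)→{1,5}; (2,3)→{3}; (3,1)→{1,3}; (4,4)→{3,4,5}. Safe: 2. Place at column 2.
Columns [5, 3, 1, 4, 2], r−c [-4, -1, 2, 0, 3], r+c [6, 5, 4, 8, 7] are all distinct, so no two queens attack.

(1,5) (2,3) (3,1) (4,4) (5,2)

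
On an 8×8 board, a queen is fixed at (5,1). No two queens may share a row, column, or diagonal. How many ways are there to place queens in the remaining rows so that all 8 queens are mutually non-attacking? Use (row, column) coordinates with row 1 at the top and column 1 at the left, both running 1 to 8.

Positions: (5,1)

18

Branch on row 1: col 2 → 3; col 3 → 4; col 4 → 5; col 6 → 4; col 7 → 1; col 8 → 1.
Sum: 3 + 4 + 5 + 4 + 1 + 1 = 18.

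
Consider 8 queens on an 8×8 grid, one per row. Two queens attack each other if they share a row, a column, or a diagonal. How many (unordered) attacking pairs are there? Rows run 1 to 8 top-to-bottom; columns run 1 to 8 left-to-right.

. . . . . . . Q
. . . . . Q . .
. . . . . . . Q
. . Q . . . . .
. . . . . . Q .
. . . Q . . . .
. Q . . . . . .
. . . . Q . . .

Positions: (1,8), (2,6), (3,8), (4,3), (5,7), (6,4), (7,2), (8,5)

2

Same column: (1,8)–(3,8) (column 8).
Same diagonal: (1,8)–(7,2) (|1−7| = |8−2| = 6).
Total attacking pairs: 2.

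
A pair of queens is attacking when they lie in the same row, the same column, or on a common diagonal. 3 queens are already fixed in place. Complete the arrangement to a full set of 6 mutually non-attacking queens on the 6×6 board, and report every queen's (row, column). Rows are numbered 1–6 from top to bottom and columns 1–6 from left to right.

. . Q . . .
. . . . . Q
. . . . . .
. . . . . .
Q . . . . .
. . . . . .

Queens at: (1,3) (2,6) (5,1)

Row 3: attacked by (1,3)→{1,3,5}; (2,6)→{5,6}; (5,1)→{1,3}. Safe: 2, 4. Place at column 2.
Row 4: attacked by (1,3)→{3,6}; (2,6)→{4,6}; (3,2)→{1,2,3}; (5,1)→{1,2}. Safe: 5. Place at column 5.
Row 6: attacked by (1,3)→{3}; (2,6)→{2,6}; (3,2)→{2,5}; (4,5)→{3,5}; (5,1)→{1,2}. Safe: 4. Place at column 4.
Columns [3, 6, 2, 5, 1, 4], r−c [-2, -4, 1, -1, 4, 2], r+c [4, 8, 5, 9, 6, 10] are all distinct, so no two queens attack.

(1,3) (2,6) (3,2) (4,5) (5,1) (6,4)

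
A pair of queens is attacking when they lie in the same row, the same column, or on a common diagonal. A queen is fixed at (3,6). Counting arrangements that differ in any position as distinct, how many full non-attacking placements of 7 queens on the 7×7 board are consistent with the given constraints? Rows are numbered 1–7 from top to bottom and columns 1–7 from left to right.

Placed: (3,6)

6

Branch on row 1: col 1 → 0; col 2 → 1; col 3 → 2; col 5 → 2; col 7 → 1.
Sum: 0 + 1 + 2 + 2 + 1 = 6.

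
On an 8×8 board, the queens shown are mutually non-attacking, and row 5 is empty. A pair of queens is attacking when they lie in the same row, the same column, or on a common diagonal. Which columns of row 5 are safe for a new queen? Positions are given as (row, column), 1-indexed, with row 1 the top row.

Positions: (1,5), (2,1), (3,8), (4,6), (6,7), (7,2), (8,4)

columns 3

(1,5) attacks row 5 at column 5 and diagonals 1.
(2,1) attacks row 5 at column 1 and diagonals 4.
(3,8) attacks row 5 at column 8 and diagonals 6.
(4,6) attacks row 5 at column 6 and diagonals 5, 7.
(6,7) attacks row 5 at column 7 and diagonals 6, 8.
(7,2) attacks row 5 at column 2 and diagonals 4.
(8,4) attacks row 5 at column 4 and diagonals 1, 7.
Attacked columns: {1, 2, 4, 5, 6, 7, 8}. Safe: {3}.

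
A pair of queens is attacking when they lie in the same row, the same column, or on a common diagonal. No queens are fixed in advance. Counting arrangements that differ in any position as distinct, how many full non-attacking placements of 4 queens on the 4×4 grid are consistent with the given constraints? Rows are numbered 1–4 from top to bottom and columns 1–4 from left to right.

2

Branch on row 1: col 1 → 0; col 2 → 1; col 3 → 1; col 4 → 0.
Sum: 0 + 1 + 1 + 0 = 2.
(This is the classic 4-queens count.)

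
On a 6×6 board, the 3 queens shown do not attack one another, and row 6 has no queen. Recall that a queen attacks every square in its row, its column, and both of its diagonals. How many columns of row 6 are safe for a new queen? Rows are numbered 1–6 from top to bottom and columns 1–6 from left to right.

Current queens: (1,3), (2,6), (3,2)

2

(1,3) attacks row 6 at column 3.
(2,6) attacks row 6 at column 6 and diagonals 2.
(3,2) attacks row 6 at column 2 and diagonals 5.
Attacked columns: {2, 3, 5, 6}. Safe: {1, 4}.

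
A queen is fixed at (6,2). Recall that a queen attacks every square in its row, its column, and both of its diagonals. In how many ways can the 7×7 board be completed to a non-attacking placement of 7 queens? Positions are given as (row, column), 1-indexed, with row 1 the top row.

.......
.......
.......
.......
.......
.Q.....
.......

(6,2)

4

Branch on row 1: col 1 → 1; col 3 → 1; col 4 → 0; col 5 → 1; col 6 → 1.
Sum: 1 + 1 + 0 + 1 + 1 = 4.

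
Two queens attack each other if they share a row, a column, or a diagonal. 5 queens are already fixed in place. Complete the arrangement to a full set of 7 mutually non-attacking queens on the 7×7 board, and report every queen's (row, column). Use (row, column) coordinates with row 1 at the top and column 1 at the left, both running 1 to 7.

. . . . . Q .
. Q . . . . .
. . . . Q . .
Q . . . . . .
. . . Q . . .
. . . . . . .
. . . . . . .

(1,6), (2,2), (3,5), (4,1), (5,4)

(1,6) (2,2) (3,5) (4,1) (5,4) (6,7) (7,3)

Row 6: attacked by (1,6)→{1,6}; (2,2)→{2,6}; (3,5)→{2,5}; (4,1)→{1,3}; (5,4)→{3,4,5}. Safe: 7. Place at column 7.
Row 7: attacked by (1,6)→{6}; (2,2)→{2,7}; (3,5)→{1,5}; (4,1)→{1,4}; (5,4)→{2,4,6}; (6,7)→{6,7}. Safe: 3. Place at column 3.
Columns [6, 2, 5, 1, 4, 7, 3], r−c [-5, 0, -2, 3, 1, -1, 4], r+c [7, 4, 8, 5, 9, 13, 10] are all distinct, so no two queens attack.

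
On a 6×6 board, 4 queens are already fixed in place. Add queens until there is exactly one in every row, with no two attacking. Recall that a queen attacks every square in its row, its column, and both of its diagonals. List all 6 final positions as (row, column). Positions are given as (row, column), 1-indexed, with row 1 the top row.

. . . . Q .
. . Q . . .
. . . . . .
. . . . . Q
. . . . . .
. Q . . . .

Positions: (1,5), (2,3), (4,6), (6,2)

(1,5) (2,3) (3,1) (4,6) (5,4) (6,2)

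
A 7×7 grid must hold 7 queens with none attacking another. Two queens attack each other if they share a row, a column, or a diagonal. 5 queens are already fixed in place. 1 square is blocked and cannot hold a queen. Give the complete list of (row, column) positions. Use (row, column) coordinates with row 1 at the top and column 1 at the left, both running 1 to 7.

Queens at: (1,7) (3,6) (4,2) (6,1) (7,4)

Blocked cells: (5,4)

(1,7) (2,3) (3,6) (4,2) (5,5) (6,1) (7,4)

Row 2: attacked by (1,7)→{6,7}; (3,6)→{5,6,7}; (4,2)→{2,4}; (6,1)→{1,5}; (7,4)→{4}. Safe: 3. Place at column 3.
Row 5: attacked by (1,7)→{3,7}; (2,3)→{3,6}; (3,6)→{4,6}; (4,2)→{1,2,3}; (6,1)→{1,2}; (7,4)→{2,4,6}. Blocked: 4. Safe: 5. Place at column 5.
Columns [7, 3, 6, 2, 5, 1, 4], r−c [-6, -1, -3, 2, 0, 5, 3], r+c [8, 5, 9, 6, 10, 7, 11] are all distinct, so no two queens attack.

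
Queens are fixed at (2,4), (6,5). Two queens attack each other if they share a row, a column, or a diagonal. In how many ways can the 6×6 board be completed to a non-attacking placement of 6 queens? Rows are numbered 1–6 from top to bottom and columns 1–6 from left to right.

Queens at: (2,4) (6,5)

Branch on row 1: col 1 → 0; col 2 → 1; col 6 → 0.
Sum: 0 + 1 + 0 = 1.

1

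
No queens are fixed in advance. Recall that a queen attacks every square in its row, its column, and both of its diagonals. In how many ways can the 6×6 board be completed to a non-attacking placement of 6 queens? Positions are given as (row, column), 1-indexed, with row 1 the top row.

Branch on row 1: col 1 → 0; col 2 → 1; col 3 → 1; col 4 → 1; col 5 → 1; col 6 → 0.
Sum: 0 + 1 + 1 + 1 + 1 + 0 = 4.
(This is the classic 6-queens count.)

4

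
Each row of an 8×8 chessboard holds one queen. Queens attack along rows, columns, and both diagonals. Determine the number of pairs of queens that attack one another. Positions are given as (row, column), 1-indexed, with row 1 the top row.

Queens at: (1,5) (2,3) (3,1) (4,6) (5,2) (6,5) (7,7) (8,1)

Same column: (1,5)–(6,5) (column 5); (3,1)–(8,1) (column 1).
Total attacking pairs: 2.

2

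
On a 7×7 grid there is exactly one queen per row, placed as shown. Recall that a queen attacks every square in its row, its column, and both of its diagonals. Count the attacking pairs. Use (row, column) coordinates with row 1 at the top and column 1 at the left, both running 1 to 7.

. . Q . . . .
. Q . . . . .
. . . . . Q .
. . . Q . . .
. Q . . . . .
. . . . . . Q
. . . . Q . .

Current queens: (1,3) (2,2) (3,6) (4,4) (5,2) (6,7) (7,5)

Same column: (2,2)–(5,2) (column 2).
Same diagonal: (1,3)–(2,2) (|1−2| = |3−2| = 1); (2,2)–(4,4) (|2−4| = |2−4| = 2).
Total attacking pairs: 3.

3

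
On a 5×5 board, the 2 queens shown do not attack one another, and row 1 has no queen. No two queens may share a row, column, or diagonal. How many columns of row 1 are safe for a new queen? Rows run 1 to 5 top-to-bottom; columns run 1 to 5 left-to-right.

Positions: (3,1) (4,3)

(3,1) attacks row 1 at column 1 and diagonals 3.
(4,3) attacks row 1 at column 3.
Attacked columns: {1, 3}. Safe: {2, 4, 5}.

3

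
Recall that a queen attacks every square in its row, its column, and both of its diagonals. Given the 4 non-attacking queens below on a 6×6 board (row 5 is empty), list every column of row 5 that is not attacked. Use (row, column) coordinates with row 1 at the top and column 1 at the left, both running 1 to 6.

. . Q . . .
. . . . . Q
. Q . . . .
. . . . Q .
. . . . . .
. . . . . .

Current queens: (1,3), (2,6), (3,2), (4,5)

columns 1

(1,3) attacks row 5 at column 3.
(2,6) attacks row 5 at column 6 and diagonals 3.
(3,2) attacks row 5 at column 2 and diagonals 4.
(4,5) attacks row 5 at column 5 and diagonals 4, 6.
Attacked columns: {2, 3, 4, 5, 6}. Safe: {1}.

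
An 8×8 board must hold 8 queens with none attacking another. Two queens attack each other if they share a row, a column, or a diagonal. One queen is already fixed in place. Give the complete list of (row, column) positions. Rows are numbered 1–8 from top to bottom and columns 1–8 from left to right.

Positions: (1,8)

Row 2: attacked by (1,8)→{7,8}. Safe: 1, 2, 3, 4, 5, 6. Place at column 3.
Row 3: attacked by (1,8)→{6,8}; (2,3)→{2,3,4}. Safe: 1, 5, 7. Place at column 1.
Row 4: attacked by (1,8)→{5,8}; (2,3)→{1,3,5}; (3,1)→{1,2}. Safe: 4, 6, 7. Place at column 6.
Row 5: attacked by (1,8)→{4,8}; (2,3)→{3,6}; (3,1)→{1,3}; (4,6)→{5,6,7}. Safe: 2. Place at column 2.
Row 6: attacked by (1,8)→{3,8}; (2,3)→{3,7}; (3,1)→{1,4}; (4,6)→{4,6,8}; (5,2)→{1,2,3}. Safe: 5. Place at column 5.
Row 7: attacked by (1,8)→{2,8}; (2,3)→{3,8}; (3,1)→{1,5}; (4,6)→{3,6}; (5,2)→{2,4}; (6,5)→{4,5,6}. Safe: 7. Place at column 7.
Row 8: attacked by (1,8)→{1,8}; (2,3)→{3}; (3,1)→{1,6}; (4,6)→{2,6}; (5,2)→{2,5}; (6,5)→{3,5,7}; (7,7)→{6,7,8}. Safe: 4. Place at column 4.
Columns [8, 3, 1, 6, 2, 5, 7, 4], r−c [-7, -1, 2, -2, 3, 1, 0, 4], r+c [9, 5, 4, 10, 7, 11, 14, 12] are all distinct, so no two queens attack.

(1,8) (2,3) (3,1) (4,6) (5,2) (6,5) (7,7) (8,4)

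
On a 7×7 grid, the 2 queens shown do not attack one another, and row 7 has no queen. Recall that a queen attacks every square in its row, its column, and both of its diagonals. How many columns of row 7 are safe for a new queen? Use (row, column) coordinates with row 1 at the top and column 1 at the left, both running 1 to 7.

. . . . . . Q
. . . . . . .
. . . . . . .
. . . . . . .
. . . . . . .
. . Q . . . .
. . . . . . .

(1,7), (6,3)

(1,7) attacks row 7 at column 7 and diagonals 1.
(6,3) attacks row 7 at column 3 and diagonals 2, 4.
Attacked columns: {1, 2, 3, 4, 7}. Safe: {5, 6}.

2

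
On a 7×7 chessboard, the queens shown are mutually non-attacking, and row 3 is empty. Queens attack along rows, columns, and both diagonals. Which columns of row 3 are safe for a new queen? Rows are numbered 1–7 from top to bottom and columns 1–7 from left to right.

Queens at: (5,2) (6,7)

columns 1, 3, 5, 6

(5,2) attacks row 3 at column 2 and diagonals 4.
(6,7) attacks row 3 at column 7 and diagonals 4.
Attacked columns: {2, 4, 7}. Safe: {1, 3, 5, 6}.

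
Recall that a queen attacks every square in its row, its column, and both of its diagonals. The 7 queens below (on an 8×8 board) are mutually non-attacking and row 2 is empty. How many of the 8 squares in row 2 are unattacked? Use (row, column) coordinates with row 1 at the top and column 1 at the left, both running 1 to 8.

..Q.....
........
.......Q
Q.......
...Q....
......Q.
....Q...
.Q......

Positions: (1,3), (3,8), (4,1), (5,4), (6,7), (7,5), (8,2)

(1,3) attacks row 2 at column 3 and diagonals 2, 4.
(3,8) attacks row 2 at column 8 and diagonals 7.
(4,1) attacks row 2 at column 1 and diagonals 3.
(5,4) attacks row 2 at column 4 and diagonals 1, 7.
(6,7) attacks row 2 at column 7 and diagonals 3.
(7,5) attacks row 2 at column 5.
(8,2) attacks row 2 at column 2 and diagonals 8.
Attacked columns: {1, 2, 3, 4, 5, 7, 8}. Safe: {6}.

1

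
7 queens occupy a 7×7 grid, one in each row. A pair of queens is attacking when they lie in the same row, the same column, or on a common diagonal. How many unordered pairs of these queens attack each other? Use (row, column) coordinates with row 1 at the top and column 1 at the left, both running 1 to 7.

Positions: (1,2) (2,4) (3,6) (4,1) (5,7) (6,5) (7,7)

2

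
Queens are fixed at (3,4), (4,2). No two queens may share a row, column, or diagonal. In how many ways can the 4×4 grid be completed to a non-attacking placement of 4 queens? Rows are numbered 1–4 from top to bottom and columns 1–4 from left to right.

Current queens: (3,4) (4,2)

1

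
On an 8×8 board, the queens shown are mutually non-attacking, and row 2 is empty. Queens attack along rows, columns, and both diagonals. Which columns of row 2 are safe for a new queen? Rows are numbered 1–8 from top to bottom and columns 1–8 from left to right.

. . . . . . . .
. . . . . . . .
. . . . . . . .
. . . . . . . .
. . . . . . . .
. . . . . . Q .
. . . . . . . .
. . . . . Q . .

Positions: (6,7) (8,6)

(6,7) attacks row 2 at column 7 and diagonals 3.
(8,6) attacks row 2 at column 6.
Attacked columns: {3, 6, 7}. Safe: {1, 2, 4, 5, 8}.

columns 1, 2, 4, 5, 8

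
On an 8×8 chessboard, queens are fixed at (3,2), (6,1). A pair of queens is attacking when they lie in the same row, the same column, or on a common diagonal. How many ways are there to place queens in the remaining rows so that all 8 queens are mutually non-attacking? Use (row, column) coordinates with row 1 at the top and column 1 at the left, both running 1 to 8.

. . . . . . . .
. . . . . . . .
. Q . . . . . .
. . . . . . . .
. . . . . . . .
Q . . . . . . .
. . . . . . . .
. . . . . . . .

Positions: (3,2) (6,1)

Branch on row 1: col 3 → 3; col 5 → 3; col 7 → 2; col 8 → 0.
Sum: 3 + 3 + 2 + 0 = 8.

8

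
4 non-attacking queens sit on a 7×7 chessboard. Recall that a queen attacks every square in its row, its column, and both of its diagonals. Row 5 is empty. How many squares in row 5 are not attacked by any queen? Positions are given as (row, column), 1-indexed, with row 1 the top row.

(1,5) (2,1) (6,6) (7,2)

(1,5) attacks row 5 at column 5 and diagonals 1.
(2,1) attacks row 5 at column 1 and diagonals 4.
(6,6) attacks row 5 at column 6 and diagonals 5, 7.
(7,2) attacks row 5 at column 2 and diagonals 4.
Attacked columns: {1, 2, 4, 5, 6, 7}. Safe: {3}.

1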